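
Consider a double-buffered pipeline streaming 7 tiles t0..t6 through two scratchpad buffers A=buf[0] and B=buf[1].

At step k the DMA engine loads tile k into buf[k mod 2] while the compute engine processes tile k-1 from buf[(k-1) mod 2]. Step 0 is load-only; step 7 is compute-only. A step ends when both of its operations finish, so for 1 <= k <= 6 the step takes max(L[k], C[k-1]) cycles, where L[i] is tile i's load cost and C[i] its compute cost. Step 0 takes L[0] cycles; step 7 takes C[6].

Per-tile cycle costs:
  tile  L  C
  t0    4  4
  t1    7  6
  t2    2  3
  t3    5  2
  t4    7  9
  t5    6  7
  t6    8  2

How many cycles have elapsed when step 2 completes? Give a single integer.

[0] DMA t0→A (4c) ∥ CU idle ⇒ 4c, clock 4
[1] DMA t1→B (7c) ∥ CU A:t0 (4c) ⇒ 7c, clock 11
[2] DMA t2→A (2c) ∥ CU B:t1 (6c) ⇒ 6c, clock 17
[3] DMA t3→B (5c) ∥ CU A:t2 (3c) ⇒ 5c, clock 22
[4] DMA t4→A (7c) ∥ CU B:t3 (2c) ⇒ 7c, clock 29
[5] DMA t5→B (6c) ∥ CU A:t4 (9c) ⇒ 9c, clock 38
[6] DMA t6→A (8c) ∥ CU B:t5 (7c) ⇒ 8c, clock 46
[7] DMA idle ∥ CU A:t6 (2c) ⇒ 2c, clock 48

end_cycle[2] = 17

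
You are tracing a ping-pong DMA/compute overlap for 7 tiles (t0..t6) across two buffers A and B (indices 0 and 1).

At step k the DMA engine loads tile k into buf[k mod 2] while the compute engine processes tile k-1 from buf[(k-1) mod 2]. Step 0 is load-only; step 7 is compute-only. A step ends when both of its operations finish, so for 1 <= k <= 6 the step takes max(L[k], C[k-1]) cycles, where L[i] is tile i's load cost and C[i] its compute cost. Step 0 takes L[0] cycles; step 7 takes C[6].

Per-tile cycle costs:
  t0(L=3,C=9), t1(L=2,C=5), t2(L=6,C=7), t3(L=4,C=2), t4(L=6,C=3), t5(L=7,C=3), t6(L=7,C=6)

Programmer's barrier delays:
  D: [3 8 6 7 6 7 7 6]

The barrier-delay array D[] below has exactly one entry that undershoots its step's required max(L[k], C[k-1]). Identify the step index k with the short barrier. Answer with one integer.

k=0 barrier L[0]=3→3c, D[0]=3 ok
k=1 barrier max(L[1]=2,C[0]=9)→9c, D[1]=8 SHORT
k=2 barrier max(L[2]=6,C[1]=5)→6c, D[2]=6 ok
k=3 barrier max(L[3]=4,C[2]=7)→7c, D[3]=7 ok
k=4 barrier max(L[4]=6,C[3]=2)→6c, D[4]=6 ok
k=5 barrier max(L[5]=7,C[4]=3)→7c, D[5]=7 ok
k=6 barrier max(L[6]=7,C[5]=3)→7c, D[6]=7 ok
k=7 barrier C[6]=6→6c, D[7]=6 ok

hazard at step 1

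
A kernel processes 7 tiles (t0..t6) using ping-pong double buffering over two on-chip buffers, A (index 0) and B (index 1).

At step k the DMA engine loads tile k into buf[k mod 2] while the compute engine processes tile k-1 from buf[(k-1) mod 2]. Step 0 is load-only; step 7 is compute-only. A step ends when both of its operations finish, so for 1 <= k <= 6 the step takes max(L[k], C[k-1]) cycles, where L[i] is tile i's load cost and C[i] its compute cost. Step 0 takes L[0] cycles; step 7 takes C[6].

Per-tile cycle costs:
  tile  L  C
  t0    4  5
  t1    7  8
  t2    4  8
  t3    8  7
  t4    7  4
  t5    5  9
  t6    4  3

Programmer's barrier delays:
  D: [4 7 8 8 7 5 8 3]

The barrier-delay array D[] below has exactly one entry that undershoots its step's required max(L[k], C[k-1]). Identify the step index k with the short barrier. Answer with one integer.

hazard at step 6

step 0: need L[0]=4 = 4; D[0]=4 ok
step 1: need max(L[1]=7,C[0]=5) = 7; D[1]=7 ok
step 2: need max(L[2]=4,C[1]=8) = 8; D[2]=8 ok
step 3: need max(L[3]=8,C[2]=8) = 8; D[3]=8 ok
step 4: need max(L[4]=7,C[3]=7) = 7; D[4]=7 ok
step 5: need max(L[5]=5,C[4]=4) = 5; D[5]=5 ok
step 6: need max(L[6]=4,C[5]=9) = 9; D[6]=8 SHORT
step 7: need C[6]=3 = 3; D[7]=3 ok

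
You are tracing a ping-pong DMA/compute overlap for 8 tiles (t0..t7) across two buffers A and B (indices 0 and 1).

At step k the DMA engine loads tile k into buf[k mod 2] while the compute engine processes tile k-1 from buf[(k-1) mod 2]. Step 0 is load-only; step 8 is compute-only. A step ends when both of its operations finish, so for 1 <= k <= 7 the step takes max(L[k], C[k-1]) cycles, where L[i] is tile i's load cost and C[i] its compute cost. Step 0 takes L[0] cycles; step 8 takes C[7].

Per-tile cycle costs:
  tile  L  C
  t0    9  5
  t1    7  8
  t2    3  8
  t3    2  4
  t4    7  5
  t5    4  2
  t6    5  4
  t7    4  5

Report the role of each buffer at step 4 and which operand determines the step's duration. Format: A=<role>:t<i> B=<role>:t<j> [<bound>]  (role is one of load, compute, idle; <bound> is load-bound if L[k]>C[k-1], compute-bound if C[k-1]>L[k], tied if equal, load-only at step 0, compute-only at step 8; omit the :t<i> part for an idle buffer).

step 4: A=load:t4 B=compute:t3 [load-bound]

step 0: L[0]=9 → dur=9, Σ=9 | A=load:t0 B=idle [load-only]
step 1: L[1]=7 C[0]=5 → dur=7, Σ=16 | A=compute:t0 B=load:t1 [load-bound]
step 2: L[2]=3 C[1]=8 → dur=8, Σ=24 | A=load:t2 B=compute:t1 [compute-bound]
step 3: L[3]=2 C[2]=8 → dur=8, Σ=32 | A=compute:t2 B=load:t3 [compute-bound]
step 4: L[4]=7 C[3]=4 → dur=7, Σ=39 | A=load:t4 B=compute:t3 [load-bound]
step 5: L[5]=4 C[4]=5 → dur=5, Σ=44 | A=compute:t4 B=load:t5 [compute-bound]
step 6: L[6]=5 C[5]=2 → dur=5, Σ=49 | A=load:t6 B=compute:t5 [load-bound]
step 7: L[7]=4 C[6]=4 → dur=4, Σ=53 | A=compute:t6 B=load:t7 [tied]
step 8: C[7]=5 → dur=5, Σ=58 | A=idle B=compute:t7 [compute-only]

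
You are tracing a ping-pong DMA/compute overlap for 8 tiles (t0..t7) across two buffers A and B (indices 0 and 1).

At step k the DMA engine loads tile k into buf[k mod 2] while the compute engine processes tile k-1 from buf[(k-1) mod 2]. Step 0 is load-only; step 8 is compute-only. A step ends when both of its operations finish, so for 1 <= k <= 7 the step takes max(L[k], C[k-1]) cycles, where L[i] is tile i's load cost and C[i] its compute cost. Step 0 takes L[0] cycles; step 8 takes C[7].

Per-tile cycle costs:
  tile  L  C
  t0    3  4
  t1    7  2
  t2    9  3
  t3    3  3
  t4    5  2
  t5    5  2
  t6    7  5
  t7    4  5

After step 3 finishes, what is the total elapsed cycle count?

end_cycle[3] = 22

  0. 3=3c; end=3; A:t0 B:-
  1. max(7,4)=7c; end=10; A:t0 B:t1
  2. max(9,2)=9c; end=19; A:t2 B:t1
  3. max(3,3)=3c; end=22; A:t2 B:t3
  4. max(5,3)=5c; end=27; A:t4 B:t3
  5. max(5,2)=5c; end=32; A:t4 B:t5
  6. max(7,2)=7c; end=39; A:t6 B:t5
  7. max(4,5)=5c; end=44; A:t6 B:t7
  8. 5=5c; end=49; A:t6 B:t7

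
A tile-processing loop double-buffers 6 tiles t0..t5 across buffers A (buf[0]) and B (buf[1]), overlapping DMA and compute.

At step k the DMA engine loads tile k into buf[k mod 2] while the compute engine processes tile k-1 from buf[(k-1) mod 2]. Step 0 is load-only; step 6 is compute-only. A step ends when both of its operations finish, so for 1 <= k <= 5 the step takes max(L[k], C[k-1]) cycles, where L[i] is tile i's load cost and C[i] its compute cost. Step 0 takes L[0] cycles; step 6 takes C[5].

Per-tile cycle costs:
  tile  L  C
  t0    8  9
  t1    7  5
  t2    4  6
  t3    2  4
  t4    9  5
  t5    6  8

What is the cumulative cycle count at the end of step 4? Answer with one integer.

k=0 load=t0/8c comp=- wait=8 total=8
k=1 load=t1/7c comp=t0/9c wait=9 total=17
k=2 load=t2/4c comp=t1/5c wait=5 total=22
k=3 load=t3/2c comp=t2/6c wait=6 total=28
k=4 load=t4/9c comp=t3/4c wait=9 total=37
k=5 load=t5/6c comp=t4/5c wait=6 total=43
k=6 load=- comp=t5/8c wait=8 total=51

end_cycle[4] = 37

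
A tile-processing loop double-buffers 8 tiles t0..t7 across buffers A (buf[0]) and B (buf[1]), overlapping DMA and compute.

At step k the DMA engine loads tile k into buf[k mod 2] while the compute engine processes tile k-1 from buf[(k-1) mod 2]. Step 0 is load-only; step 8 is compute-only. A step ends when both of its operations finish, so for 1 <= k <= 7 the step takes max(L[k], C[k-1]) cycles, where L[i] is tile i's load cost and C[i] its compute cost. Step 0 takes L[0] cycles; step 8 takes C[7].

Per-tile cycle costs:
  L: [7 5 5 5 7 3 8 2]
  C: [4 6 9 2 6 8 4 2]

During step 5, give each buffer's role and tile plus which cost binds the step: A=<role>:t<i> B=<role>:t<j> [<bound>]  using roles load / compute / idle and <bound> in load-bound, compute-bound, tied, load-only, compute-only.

[0] DMA t0→A (7c) ∥ CU idle ⇒ 7c, clock 7
[1] DMA t1→B (5c) ∥ CU A:t0 (4c) ⇒ 5c, clock 12
[2] DMA t2→A (5c) ∥ CU B:t1 (6c) ⇒ 6c, clock 18
[3] DMA t3→B (5c) ∥ CU A:t2 (9c) ⇒ 9c, clock 27
[4] DMA t4→A (7c) ∥ CU B:t3 (2c) ⇒ 7c, clock 34
[5] DMA t5→B (3c) ∥ CU A:t4 (6c) ⇒ 6c, clock 40
[6] DMA t6→A (8c) ∥ CU B:t5 (8c) ⇒ 8c, clock 48
[7] DMA t7→B (2c) ∥ CU A:t6 (4c) ⇒ 4c, clock 52
[8] DMA idle ∥ CU B:t7 (2c) ⇒ 2c, clock 54

step 5: A=compute:t4 B=load:t5 [compute-bound]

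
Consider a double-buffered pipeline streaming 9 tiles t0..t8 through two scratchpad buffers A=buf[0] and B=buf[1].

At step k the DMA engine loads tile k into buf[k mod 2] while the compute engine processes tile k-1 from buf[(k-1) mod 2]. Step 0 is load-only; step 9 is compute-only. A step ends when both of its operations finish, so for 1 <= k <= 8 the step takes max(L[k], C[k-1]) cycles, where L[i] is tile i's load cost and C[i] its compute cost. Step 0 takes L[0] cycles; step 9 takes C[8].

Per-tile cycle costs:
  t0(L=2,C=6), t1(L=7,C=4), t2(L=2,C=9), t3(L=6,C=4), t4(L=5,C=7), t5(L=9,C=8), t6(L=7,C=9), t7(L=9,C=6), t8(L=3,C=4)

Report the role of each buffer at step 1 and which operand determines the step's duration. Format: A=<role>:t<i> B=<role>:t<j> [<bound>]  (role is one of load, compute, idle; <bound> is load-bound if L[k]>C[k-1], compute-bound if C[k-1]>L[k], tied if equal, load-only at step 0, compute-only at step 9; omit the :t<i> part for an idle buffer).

step 1: A=compute:t0 B=load:t1 [load-bound]

step 0: L[0]=2 → dur=2, Σ=2 | A=load:t0 B=idle [load-only]
step 1: L[1]=7 C[0]=6 → dur=7, Σ=9 | A=compute:t0 B=load:t1 [load-bound]
step 2: L[2]=2 C[1]=4 → dur=4, Σ=13 | A=load:t2 B=compute:t1 [compute-bound]
step 3: L[3]=6 C[2]=9 → dur=9, Σ=22 | A=compute:t2 B=load:t3 [compute-bound]
step 4: L[4]=5 C[3]=4 → dur=5, Σ=27 | A=load:t4 B=compute:t3 [load-bound]
step 5: L[5]=9 C[4]=7 → dur=9, Σ=36 | A=compute:t4 B=load:t5 [load-bound]
step 6: L[6]=7 C[5]=8 → dur=8, Σ=44 | A=load:t6 B=compute:t5 [compute-bound]
step 7: L[7]=9 C[6]=9 → dur=9, Σ=53 | A=compute:t6 B=load:t7 [tied]
step 8: L[8]=3 C[7]=6 → dur=6, Σ=59 | A=load:t8 B=compute:t7 [compute-bound]
step 9: C[8]=4 → dur=4, Σ=63 | A=compute:t8 B=idle [compute-only]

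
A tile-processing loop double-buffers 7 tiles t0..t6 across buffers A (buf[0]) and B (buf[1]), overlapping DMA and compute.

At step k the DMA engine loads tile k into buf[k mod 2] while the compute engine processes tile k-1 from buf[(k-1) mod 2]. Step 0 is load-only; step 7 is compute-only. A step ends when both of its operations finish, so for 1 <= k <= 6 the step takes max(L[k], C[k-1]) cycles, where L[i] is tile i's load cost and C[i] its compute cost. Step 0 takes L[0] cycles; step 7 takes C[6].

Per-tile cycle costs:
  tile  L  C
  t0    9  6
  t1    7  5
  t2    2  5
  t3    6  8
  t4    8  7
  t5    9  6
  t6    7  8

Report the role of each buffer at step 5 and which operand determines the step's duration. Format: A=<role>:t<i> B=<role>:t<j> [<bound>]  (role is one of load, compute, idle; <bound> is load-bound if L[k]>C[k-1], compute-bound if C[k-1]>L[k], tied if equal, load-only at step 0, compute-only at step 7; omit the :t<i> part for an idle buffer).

step 5: A=compute:t4 B=load:t5 [load-bound]

  0. 9=9c; end=9; A:t0 B:-
  1. max(7,6)=7c; end=16; A:t0 B:t1
  2. max(2,5)=5c; end=21; A:t2 B:t1
  3. max(6,5)=6c; end=27; A:t2 B:t3
  4. max(8,8)=8c; end=35; A:t4 B:t3
  5. max(9,7)=9c; end=44; A:t4 B:t5
  6. max(7,6)=7c; end=51; A:t6 B:t5
  7. 8=8c; end=59; A:t6 B:t5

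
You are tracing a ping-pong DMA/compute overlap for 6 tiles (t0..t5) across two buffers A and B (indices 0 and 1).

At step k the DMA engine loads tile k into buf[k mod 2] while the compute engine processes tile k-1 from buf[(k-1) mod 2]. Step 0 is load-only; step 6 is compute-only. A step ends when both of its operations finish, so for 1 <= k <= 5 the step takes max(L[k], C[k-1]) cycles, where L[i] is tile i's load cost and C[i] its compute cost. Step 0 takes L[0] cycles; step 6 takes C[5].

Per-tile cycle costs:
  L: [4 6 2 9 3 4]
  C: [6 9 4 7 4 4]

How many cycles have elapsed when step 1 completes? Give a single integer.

step 0: L[0]=4 → dur=4, Σ=4 | A=load:t0 B=idle [load-only]
step 1: L[1]=6 C[0]=6 → dur=6, Σ=10 | A=compute:t0 B=load:t1 [tied]
step 2: L[2]=2 C[1]=9 → dur=9, Σ=19 | A=load:t2 B=compute:t1 [compute-bound]
step 3: L[3]=9 C[2]=4 → dur=9, Σ=28 | A=compute:t2 B=load:t3 [load-bound]
step 4: L[4]=3 C[3]=7 → dur=7, Σ=35 | A=load:t4 B=compute:t3 [compute-bound]
step 5: L[5]=4 C[4]=4 → dur=4, Σ=39 | A=compute:t4 B=load:t5 [tied]
step 6: C[5]=4 → dur=4, Σ=43 | A=idle B=compute:t5 [compute-only]

end_cycle[1] = 10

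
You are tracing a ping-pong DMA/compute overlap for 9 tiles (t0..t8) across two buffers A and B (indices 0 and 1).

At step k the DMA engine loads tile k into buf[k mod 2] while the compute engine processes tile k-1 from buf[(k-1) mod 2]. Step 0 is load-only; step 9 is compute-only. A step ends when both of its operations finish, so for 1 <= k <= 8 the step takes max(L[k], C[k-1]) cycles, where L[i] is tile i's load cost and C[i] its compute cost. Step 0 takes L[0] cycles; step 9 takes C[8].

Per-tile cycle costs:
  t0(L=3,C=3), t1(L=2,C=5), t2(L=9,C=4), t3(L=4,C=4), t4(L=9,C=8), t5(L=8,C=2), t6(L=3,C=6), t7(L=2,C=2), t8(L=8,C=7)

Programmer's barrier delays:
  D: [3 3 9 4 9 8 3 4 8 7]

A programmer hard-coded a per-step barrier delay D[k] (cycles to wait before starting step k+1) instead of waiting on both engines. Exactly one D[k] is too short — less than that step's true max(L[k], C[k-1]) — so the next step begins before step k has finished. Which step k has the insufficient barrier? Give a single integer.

[0] required=L[0]=3=3 vs D=3 ok
[1] required=max(L[1]=2,C[0]=3)=3 vs D=3 ok
[2] required=max(L[2]=9,C[1]=5)=9 vs D=9 ok
[3] required=max(L[3]=4,C[2]=4)=4 vs D=4 ok
[4] required=max(L[4]=9,C[3]=4)=9 vs D=9 ok
[5] required=max(L[5]=8,C[4]=8)=8 vs D=8 ok
[6] required=max(L[6]=3,C[5]=2)=3 vs D=3 ok
[7] required=max(L[7]=2,C[6]=6)=6 vs D=4 SHORT
[8] required=max(L[8]=8,C[7]=2)=8 vs D=8 ok
[9] required=C[8]=7=7 vs D=7 ok

hazard at step 7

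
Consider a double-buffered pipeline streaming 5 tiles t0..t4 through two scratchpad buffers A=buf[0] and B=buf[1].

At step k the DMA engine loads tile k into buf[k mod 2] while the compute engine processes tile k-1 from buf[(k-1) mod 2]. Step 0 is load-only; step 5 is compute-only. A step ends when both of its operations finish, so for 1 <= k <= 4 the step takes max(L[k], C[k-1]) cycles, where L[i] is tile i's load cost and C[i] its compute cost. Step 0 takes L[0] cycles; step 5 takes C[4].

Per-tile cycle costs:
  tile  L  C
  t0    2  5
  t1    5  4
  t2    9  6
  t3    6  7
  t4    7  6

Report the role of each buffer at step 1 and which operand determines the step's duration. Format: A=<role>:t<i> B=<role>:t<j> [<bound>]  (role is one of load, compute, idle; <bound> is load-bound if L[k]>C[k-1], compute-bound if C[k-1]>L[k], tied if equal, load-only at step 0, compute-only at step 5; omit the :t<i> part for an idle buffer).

step 1: A=compute:t0 B=load:t1 [tied]

step 0: L[0]=2 → dur=2, Σ=2 | A=load:t0 B=idle [load-only]
step 1: L[1]=5 C[0]=5 → dur=5, Σ=7 | A=compute:t0 B=load:t1 [tied]
step 2: L[2]=9 C[1]=4 → dur=9, Σ=16 | A=load:t2 B=compute:t1 [load-bound]
step 3: L[3]=6 C[2]=6 → dur=6, Σ=22 | A=compute:t2 B=load:t3 [tied]
step 4: L[4]=7 C[3]=7 → dur=7, Σ=29 | A=load:t4 B=compute:t3 [tied]
step 5: C[4]=6 → dur=6, Σ=35 | A=compute:t4 B=idle [compute-only]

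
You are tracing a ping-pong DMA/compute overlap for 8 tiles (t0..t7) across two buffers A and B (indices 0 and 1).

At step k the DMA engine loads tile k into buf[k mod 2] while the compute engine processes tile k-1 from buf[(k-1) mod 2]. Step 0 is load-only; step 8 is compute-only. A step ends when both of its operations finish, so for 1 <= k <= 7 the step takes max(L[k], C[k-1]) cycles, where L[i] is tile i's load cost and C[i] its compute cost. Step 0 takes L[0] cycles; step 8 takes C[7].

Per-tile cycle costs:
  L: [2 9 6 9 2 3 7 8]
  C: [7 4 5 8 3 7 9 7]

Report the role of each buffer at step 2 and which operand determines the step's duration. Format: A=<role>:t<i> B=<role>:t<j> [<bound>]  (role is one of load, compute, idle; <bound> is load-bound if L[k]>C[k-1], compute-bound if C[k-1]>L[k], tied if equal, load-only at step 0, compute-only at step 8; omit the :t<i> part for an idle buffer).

step 2: A=load:t2 B=compute:t1 [load-bound]

  0. 2=2c; end=2; A:t0 B:-
  1. max(9,7)=9c; end=11; A:t0 B:t1
  2. max(6,4)=6c; end=17; A:t2 B:t1
  3. max(9,5)=9c; end=26; A:t2 B:t3
  4. max(2,8)=8c; end=34; A:t4 B:t3
  5. max(3,3)=3c; end=37; A:t4 B:t5
  6. max(7,7)=7c; end=44; A:t6 B:t5
  7. max(8,9)=9c; end=53; A:t6 B:t7
  8. 7=7c; end=60; A:t6 B:t7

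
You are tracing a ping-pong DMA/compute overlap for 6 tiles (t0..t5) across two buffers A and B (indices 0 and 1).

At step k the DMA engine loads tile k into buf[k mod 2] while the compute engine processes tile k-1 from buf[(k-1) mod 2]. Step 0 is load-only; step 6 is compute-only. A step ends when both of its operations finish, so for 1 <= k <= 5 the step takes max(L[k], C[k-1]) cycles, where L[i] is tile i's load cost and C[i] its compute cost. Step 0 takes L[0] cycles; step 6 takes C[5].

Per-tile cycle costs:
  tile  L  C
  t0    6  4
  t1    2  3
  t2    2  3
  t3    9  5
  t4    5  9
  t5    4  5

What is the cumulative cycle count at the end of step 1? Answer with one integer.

[0] DMA t0→A (6c) ∥ CU idle ⇒ 6c, clock 6
[1] DMA t1→B (2c) ∥ CU A:t0 (4c) ⇒ 4c, clock 10
[2] DMA t2→A (2c) ∥ CU B:t1 (3c) ⇒ 3c, clock 13
[3] DMA t3→B (9c) ∥ CU A:t2 (3c) ⇒ 9c, clock 22
[4] DMA t4→A (5c) ∥ CU B:t3 (5c) ⇒ 5c, clock 27
[5] DMA t5→B (4c) ∥ CU A:t4 (9c) ⇒ 9c, clock 36
[6] DMA idle ∥ CU B:t5 (5c) ⇒ 5c, clock 41

end_cycle[1] = 10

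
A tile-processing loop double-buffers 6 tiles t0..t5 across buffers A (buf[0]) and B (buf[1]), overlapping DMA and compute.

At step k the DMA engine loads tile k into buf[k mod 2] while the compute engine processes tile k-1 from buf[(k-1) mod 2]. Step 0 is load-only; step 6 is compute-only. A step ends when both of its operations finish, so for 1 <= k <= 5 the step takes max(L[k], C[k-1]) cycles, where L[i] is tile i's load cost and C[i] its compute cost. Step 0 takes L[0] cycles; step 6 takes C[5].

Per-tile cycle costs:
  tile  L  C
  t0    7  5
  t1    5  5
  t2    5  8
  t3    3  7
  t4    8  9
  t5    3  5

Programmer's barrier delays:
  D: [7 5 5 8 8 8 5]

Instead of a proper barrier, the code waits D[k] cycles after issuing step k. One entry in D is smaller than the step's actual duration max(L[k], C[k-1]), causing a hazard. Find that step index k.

hazard at step 5

[0] required=L[0]=7=7 vs D=7 ok
[1] required=max(L[1]=5,C[0]=5)=5 vs D=5 ok
[2] required=max(L[2]=5,C[1]=5)=5 vs D=5 ok
[3] required=max(L[3]=3,C[2]=8)=8 vs D=8 ok
[4] required=max(L[4]=8,C[3]=7)=8 vs D=8 ok
[5] required=max(L[5]=3,C[4]=9)=9 vs D=8 SHORT
[6] required=C[5]=5=5 vs D=5 ok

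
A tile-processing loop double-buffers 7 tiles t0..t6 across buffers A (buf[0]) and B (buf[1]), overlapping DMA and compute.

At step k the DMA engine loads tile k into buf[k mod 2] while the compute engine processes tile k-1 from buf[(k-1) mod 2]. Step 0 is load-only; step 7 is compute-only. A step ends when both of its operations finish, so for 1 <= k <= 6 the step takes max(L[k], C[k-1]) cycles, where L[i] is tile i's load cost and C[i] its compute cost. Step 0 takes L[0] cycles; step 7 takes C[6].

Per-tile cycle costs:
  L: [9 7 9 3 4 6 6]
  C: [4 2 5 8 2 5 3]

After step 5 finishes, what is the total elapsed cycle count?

end_cycle[5] = 44

k=0 load=t0/9c comp=- wait=9 total=9
k=1 load=t1/7c comp=t0/4c wait=7 total=16
k=2 load=t2/9c comp=t1/2c wait=9 total=25
k=3 load=t3/3c comp=t2/5c wait=5 total=30
k=4 load=t4/4c comp=t3/8c wait=8 total=38
k=5 load=t5/6c comp=t4/2c wait=6 total=44
k=6 load=t6/6c comp=t5/5c wait=6 total=50
k=7 load=- comp=t6/3c wait=3 total=53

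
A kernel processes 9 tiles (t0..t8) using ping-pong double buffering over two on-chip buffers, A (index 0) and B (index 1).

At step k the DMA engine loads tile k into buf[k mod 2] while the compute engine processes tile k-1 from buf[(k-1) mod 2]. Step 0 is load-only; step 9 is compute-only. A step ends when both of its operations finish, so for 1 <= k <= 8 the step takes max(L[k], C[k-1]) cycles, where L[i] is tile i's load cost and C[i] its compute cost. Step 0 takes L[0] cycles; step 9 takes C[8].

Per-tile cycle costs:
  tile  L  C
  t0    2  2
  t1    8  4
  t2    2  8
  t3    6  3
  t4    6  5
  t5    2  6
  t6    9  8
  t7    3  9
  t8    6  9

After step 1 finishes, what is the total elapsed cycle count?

end_cycle[1] = 10

[0] DMA t0→A (2c) ∥ CU idle ⇒ 2c, clock 2
[1] DMA t1→B (8c) ∥ CU A:t0 (2c) ⇒ 8c, clock 10
[2] DMA t2→A (2c) ∥ CU B:t1 (4c) ⇒ 4c, clock 14
[3] DMA t3→B (6c) ∥ CU A:t2 (8c) ⇒ 8c, clock 22
[4] DMA t4→A (6c) ∥ CU B:t3 (3c) ⇒ 6c, clock 28
[5] DMA t5→B (2c) ∥ CU A:t4 (5c) ⇒ 5c, clock 33
[6] DMA t6→A (9c) ∥ CU B:t5 (6c) ⇒ 9c, clock 42
[7] DMA t7→B (3c) ∥ CU A:t6 (8c) ⇒ 8c, clock 50
[8] DMA t8→A (6c) ∥ CU B:t7 (9c) ⇒ 9c, clock 59
[9] DMA idle ∥ CU A:t8 (9c) ⇒ 9c, clock 68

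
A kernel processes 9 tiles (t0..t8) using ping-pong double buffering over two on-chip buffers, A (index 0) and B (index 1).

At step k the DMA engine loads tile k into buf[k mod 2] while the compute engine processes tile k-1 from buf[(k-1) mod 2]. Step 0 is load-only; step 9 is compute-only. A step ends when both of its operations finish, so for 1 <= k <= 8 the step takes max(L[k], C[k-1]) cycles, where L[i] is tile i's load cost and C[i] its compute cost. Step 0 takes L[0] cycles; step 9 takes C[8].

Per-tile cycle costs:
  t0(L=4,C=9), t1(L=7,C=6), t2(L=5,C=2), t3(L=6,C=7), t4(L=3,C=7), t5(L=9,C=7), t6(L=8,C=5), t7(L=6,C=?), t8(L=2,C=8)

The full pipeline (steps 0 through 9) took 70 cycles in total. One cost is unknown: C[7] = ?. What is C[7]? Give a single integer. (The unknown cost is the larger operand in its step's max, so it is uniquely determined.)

step 0 → dur = L[0]=4 = 4
step 1 → dur = max(L[1]=7, C[0]=9) = 9
step 2 → dur = max(L[2]=5, C[1]=6) = 6
step 3 → dur = max(L[3]=6, C[2]=2) = 6
step 4 → dur = max(L[4]=3, C[3]=7) = 7
step 5 → dur = max(L[5]=9, C[4]=7) = 9
step 6 → dur = max(L[6]=8, C[5]=7) = 8
step 7 → dur = max(L[7]=6, C[6]=5) = 6
step 8 → dur = max(L[8]=2, C[7]=?) = C[7]  (unknown; binding)
step 9 → dur = C[8]=8 = 8
sum of known step durations = 63
dur[8] = total - known = 70 - 63 = 7
C[7] is the binding max in step 8, so C[7] = dur[8] = 7

C[7] = 7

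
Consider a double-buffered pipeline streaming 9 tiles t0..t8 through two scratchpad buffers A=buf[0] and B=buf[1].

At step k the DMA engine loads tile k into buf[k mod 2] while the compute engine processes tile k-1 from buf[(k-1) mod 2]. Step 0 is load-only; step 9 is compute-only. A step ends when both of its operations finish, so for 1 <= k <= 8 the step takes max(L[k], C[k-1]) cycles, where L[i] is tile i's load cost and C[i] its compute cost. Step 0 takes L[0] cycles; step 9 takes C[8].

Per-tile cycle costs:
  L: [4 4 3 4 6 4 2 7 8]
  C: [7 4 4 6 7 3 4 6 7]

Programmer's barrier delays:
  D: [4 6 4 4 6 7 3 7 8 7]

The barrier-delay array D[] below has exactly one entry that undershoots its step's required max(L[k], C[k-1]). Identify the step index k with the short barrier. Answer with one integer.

[0] required=L[0]=4=4 vs D=4 ok
[1] required=max(L[1]=4,C[0]=7)=7 vs D=6 SHORT
[2] required=max(L[2]=3,C[1]=4)=4 vs D=4 ok
[3] required=max(L[3]=4,C[2]=4)=4 vs D=4 ok
[4] required=max(L[4]=6,C[3]=6)=6 vs D=6 ok
[5] required=max(L[5]=4,C[4]=7)=7 vs D=7 ok
[6] required=max(L[6]=2,C[5]=3)=3 vs D=3 ok
[7] required=max(L[7]=7,C[6]=4)=7 vs D=7 ok
[8] required=max(L[8]=8,C[7]=6)=8 vs D=8 ok
[9] required=C[8]=7=7 vs D=7 ok

hazard at step 1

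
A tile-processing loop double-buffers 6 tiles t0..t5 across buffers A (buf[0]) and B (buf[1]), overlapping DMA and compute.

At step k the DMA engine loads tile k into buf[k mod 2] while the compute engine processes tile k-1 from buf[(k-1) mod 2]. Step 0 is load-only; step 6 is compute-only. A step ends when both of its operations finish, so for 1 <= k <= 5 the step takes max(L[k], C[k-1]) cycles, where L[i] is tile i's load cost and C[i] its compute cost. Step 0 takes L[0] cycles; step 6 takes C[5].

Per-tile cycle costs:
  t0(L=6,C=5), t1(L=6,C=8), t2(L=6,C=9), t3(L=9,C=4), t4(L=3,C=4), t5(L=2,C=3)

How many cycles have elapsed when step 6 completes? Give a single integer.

k=0 load=t0/6c comp=- wait=6 total=6
k=1 load=t1/6c comp=t0/5c wait=6 total=12
k=2 load=t2/6c comp=t1/8c wait=8 total=20
k=3 load=t3/9c comp=t2/9c wait=9 total=29
k=4 load=t4/3c comp=t3/4c wait=4 total=33
k=5 load=t5/2c comp=t4/4c wait=4 total=37
k=6 load=- comp=t5/3c wait=3 total=40

end_cycle[6] = 40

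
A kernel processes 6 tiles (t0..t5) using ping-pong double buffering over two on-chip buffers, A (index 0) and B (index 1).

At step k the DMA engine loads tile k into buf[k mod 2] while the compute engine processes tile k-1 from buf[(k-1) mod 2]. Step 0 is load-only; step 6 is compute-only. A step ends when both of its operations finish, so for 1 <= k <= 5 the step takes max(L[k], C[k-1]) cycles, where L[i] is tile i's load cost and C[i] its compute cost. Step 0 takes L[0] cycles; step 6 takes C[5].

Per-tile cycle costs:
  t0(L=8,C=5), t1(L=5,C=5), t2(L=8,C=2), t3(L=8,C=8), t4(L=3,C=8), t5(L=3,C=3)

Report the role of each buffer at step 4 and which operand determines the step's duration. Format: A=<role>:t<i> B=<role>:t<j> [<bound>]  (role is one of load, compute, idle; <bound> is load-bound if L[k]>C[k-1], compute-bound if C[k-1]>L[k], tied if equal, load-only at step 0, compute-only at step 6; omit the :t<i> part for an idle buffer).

[0] DMA t0→A (8c) ∥ CU idle ⇒ 8c, clock 8
[1] DMA t1→B (5c) ∥ CU A:t0 (5c) ⇒ 5c, clock 13
[2] DMA t2→A (8c) ∥ CU B:t1 (5c) ⇒ 8c, clock 21
[3] DMA t3→B (8c) ∥ CU A:t2 (2c) ⇒ 8c, clock 29
[4] DMA t4→A (3c) ∥ CU B:t3 (8c) ⇒ 8c, clock 37
[5] DMA t5→B (3c) ∥ CU A:t4 (8c) ⇒ 8c, clock 45
[6] DMA idle ∥ CU B:t5 (3c) ⇒ 3c, clock 48

step 4: A=load:t4 B=compute:t3 [compute-bound]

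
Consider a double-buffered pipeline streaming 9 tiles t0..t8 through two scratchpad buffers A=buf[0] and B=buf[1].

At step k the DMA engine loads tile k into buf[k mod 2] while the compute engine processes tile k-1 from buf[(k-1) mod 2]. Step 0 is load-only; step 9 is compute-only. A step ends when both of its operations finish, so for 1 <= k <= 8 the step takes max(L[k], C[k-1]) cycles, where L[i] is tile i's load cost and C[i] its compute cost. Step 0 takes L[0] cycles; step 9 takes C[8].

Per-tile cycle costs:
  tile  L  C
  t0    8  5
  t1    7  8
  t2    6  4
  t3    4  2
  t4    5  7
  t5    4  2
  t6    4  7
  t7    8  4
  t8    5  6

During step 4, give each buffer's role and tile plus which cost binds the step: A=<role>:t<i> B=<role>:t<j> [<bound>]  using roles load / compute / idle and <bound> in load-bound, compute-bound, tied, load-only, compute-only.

  0. 8=8c; end=8; A:t0 B:-
  1. max(7,5)=7c; end=15; A:t0 B:t1
  2. max(6,8)=8c; end=23; A:t2 B:t1
  3. max(4,4)=4c; end=27; A:t2 B:t3
  4. max(5,2)=5c; end=32; A:t4 B:t3
  5. max(4,7)=7c; end=39; A:t4 B:t5
  6. max(4,2)=4c; end=43; A:t6 B:t5
  7. max(8,7)=8c; end=51; A:t6 B:t7
  8. max(5,4)=5c; end=56; A:t8 B:t7
  9. 6=6c; end=62; A:t8 B:t7

step 4: A=load:t4 B=compute:t3 [load-bound]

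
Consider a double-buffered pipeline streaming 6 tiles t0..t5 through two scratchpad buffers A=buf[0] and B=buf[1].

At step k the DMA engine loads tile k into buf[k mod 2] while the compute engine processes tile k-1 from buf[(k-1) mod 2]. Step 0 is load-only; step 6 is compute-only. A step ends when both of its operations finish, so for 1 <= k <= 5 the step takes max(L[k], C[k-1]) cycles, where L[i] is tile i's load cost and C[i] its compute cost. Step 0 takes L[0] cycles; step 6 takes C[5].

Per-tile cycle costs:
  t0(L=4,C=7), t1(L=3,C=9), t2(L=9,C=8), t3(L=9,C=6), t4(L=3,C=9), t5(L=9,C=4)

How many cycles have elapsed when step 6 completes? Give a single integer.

end_cycle[6] = 48

[0] DMA t0→A (4c) ∥ CU idle ⇒ 4c, clock 4
[1] DMA t1→B (3c) ∥ CU A:t0 (7c) ⇒ 7c, clock 11
[2] DMA t2→A (9c) ∥ CU B:t1 (9c) ⇒ 9c, clock 20
[3] DMA t3→B (9c) ∥ CU A:t2 (8c) ⇒ 9c, clock 29
[4] DMA t4→A (3c) ∥ CU B:t3 (6c) ⇒ 6c, clock 35
[5] DMA t5→B (9c) ∥ CU A:t4 (9c) ⇒ 9c, clock 44
[6] DMA idle ∥ CU B:t5 (4c) ⇒ 4c, clock 48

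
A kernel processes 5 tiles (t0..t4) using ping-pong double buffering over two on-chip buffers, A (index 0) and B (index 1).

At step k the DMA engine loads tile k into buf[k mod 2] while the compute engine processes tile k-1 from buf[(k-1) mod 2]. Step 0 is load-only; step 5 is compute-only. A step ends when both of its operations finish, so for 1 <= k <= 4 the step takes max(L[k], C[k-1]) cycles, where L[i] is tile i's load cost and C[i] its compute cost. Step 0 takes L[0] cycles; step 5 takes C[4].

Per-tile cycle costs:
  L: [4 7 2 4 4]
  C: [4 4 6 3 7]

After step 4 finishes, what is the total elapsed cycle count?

end_cycle[4] = 25

[0] DMA t0→A (4c) ∥ CU idle ⇒ 4c, clock 4
[1] DMA t1→B (7c) ∥ CU A:t0 (4c) ⇒ 7c, clock 11
[2] DMA t2→A (2c) ∥ CU B:t1 (4c) ⇒ 4c, clock 15
[3] DMA t3→B (4c) ∥ CU A:t2 (6c) ⇒ 6c, clock 21
[4] DMA t4→A (4c) ∥ CU B:t3 (3c) ⇒ 4c, clock 25
[5] DMA idle ∥ CU A:t4 (7c) ⇒ 7c, clock 32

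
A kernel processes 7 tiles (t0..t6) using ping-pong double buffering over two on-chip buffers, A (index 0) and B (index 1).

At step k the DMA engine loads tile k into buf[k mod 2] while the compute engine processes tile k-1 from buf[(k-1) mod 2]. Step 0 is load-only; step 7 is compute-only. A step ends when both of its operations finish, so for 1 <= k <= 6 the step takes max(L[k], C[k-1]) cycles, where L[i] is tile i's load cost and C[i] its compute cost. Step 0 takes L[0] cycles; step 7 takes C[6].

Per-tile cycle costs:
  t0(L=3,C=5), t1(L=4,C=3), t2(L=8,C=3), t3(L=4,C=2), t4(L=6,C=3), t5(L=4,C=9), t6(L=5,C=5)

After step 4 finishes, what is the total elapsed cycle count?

end_cycle[4] = 26

k=0 load=t0/3c comp=- wait=3 total=3
k=1 load=t1/4c comp=t0/5c wait=5 total=8
k=2 load=t2/8c comp=t1/3c wait=8 total=16
k=3 load=t3/4c comp=t2/3c wait=4 total=20
k=4 load=t4/6c comp=t3/2c wait=6 total=26
k=5 load=t5/4c comp=t4/3c wait=4 total=30
k=6 load=t6/5c comp=t5/9c wait=9 total=39
k=7 load=- comp=t6/5c wait=5 total=44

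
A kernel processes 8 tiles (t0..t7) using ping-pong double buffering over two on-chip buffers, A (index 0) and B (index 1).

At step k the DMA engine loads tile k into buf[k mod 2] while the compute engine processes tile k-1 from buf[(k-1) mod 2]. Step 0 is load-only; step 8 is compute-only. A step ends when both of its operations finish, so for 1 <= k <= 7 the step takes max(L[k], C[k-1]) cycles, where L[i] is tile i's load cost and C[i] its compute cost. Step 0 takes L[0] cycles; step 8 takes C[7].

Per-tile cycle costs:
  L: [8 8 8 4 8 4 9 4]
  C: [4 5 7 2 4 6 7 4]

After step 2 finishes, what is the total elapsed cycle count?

end_cycle[2] = 24

k=0 load=t0/8c comp=- wait=8 total=8
k=1 load=t1/8c comp=t0/4c wait=8 total=16
k=2 load=t2/8c comp=t1/5c wait=8 total=24
k=3 load=t3/4c comp=t2/7c wait=7 total=31
k=4 load=t4/8c comp=t3/2c wait=8 total=39
k=5 load=t5/4c comp=t4/4c wait=4 total=43
k=6 load=t6/9c comp=t5/6c wait=9 total=52
k=7 load=t7/4c comp=t6/7c wait=7 total=59
k=8 load=- comp=t7/4c wait=4 total=63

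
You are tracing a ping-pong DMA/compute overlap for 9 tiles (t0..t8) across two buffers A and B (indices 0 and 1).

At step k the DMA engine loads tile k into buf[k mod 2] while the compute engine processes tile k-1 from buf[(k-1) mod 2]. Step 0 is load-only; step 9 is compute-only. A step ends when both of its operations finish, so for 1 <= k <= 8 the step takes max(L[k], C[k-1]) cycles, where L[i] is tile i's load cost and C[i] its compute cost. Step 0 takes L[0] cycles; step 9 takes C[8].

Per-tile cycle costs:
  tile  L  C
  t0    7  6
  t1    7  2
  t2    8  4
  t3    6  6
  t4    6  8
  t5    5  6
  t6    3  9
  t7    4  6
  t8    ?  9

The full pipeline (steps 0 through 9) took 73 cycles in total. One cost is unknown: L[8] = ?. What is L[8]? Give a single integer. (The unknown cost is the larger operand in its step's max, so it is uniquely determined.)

step 0 → dur = L[0]=7 = 7
step 1 → dur = max(L[1]=7, C[0]=6) = 7
step 2 → dur = max(L[2]=8, C[1]=2) = 8
step 3 → dur = max(L[3]=6, C[2]=4) = 6
step 4 → dur = max(L[4]=6, C[3]=6) = 6
step 5 → dur = max(L[5]=5, C[4]=8) = 8
step 6 → dur = max(L[6]=3, C[5]=6) = 6
step 7 → dur = max(L[7]=4, C[6]=9) = 9
step 8 → dur = max(L[8]=?, C[7]=6) = L[8]  (unknown; binding)
step 9 → dur = C[8]=9 = 9
sum of known step durations = 66
dur[8] = total - known = 73 - 66 = 7
L[8] is the binding max in step 8, so L[8] = dur[8] = 7

L[8] = 7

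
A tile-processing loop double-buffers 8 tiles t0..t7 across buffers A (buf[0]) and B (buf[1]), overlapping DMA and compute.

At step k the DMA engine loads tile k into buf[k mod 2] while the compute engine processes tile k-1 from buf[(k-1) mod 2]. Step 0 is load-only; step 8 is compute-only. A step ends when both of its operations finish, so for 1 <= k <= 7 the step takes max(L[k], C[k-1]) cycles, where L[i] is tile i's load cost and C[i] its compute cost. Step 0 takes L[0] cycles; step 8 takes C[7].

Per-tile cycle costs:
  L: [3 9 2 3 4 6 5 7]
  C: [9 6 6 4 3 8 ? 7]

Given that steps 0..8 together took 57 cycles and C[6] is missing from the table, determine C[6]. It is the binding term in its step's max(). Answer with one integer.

C[6] = 8

step 0: dur = L[0]=3 = 3
step 1: dur = max(L[1]=9, C[0]=9) = 9
step 2: dur = max(L[2]=2, C[1]=6) = 6
step 3: dur = max(L[3]=3, C[2]=6) = 6
step 4: dur = max(L[4]=4, C[3]=4) = 4
step 5: dur = max(L[5]=6, C[4]=3) = 6
step 6: dur = max(L[6]=5, C[5]=8) = 8
step 7: dur = max(L[7]=7, C[6]=?) = C[6]  (unknown; binding)
step 8: dur = C[7]=7 = 7
sum of known step durations = 49
dur[7] = total - known = 57 - 49 = 8
C[6] is the binding max in step 7, so C[6] = dur[7] = 8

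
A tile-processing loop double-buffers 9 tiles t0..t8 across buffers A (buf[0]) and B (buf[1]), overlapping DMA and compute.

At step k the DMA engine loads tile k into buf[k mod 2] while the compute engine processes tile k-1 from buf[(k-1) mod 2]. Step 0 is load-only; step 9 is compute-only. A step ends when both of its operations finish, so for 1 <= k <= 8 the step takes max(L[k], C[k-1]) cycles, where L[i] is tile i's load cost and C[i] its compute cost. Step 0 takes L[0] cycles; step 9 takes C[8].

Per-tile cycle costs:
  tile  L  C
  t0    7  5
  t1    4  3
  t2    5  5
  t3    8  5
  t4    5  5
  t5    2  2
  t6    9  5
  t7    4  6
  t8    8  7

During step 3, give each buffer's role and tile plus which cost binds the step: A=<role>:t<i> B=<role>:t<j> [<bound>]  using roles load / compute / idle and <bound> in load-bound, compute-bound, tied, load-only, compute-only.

step 3: A=compute:t2 B=load:t3 [load-bound]

step 0: L[0]=7 → dur=7, Σ=7 | A=load:t0 B=idle [load-only]
step 1: L[1]=4 C[0]=5 → dur=5, Σ=12 | A=compute:t0 B=load:t1 [compute-bound]
step 2: L[2]=5 C[1]=3 → dur=5, Σ=17 | A=load:t2 B=compute:t1 [load-bound]
step 3: L[3]=8 C[2]=5 → dur=8, Σ=25 | A=compute:t2 B=load:t3 [load-bound]
step 4: L[4]=5 C[3]=5 → dur=5, Σ=30 | A=load:t4 B=compute:t3 [tied]
step 5: L[5]=2 C[4]=5 → dur=5, Σ=35 | A=compute:t4 B=load:t5 [compute-bound]
step 6: L[6]=9 C[5]=2 → dur=9, Σ=44 | A=load:t6 B=compute:t5 [load-bound]
step 7: L[7]=4 C[6]=5 → dur=5, Σ=49 | A=compute:t6 B=load:t7 [compute-bound]
step 8: L[8]=8 C[7]=6 → dur=8, Σ=57 | A=load:t8 B=compute:t7 [load-bound]
step 9: C[8]=7 → dur=7, Σ=64 | A=compute:t8 B=idle [compute-only]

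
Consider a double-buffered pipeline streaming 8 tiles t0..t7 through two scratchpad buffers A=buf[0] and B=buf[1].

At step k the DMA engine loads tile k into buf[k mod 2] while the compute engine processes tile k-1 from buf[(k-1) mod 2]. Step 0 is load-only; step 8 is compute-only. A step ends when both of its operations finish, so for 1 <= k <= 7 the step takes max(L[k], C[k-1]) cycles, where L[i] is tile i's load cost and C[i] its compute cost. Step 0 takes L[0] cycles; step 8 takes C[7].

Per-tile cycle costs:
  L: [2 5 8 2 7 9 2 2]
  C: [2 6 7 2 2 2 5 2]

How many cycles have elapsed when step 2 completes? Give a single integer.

k=0 load=t0/2c comp=- wait=2 total=2
k=1 load=t1/5c comp=t0/2c wait=5 total=7
k=2 load=t2/8c comp=t1/6c wait=8 total=15
k=3 load=t3/2c comp=t2/7c wait=7 total=22
k=4 load=t4/7c comp=t3/2c wait=7 total=29
k=5 load=t5/9c comp=t4/2c wait=9 total=38
k=6 load=t6/2c comp=t5/2c wait=2 total=40
k=7 load=t7/2c comp=t6/5c wait=5 total=45
k=8 load=- comp=t7/2c wait=2 total=47

end_cycle[2] = 15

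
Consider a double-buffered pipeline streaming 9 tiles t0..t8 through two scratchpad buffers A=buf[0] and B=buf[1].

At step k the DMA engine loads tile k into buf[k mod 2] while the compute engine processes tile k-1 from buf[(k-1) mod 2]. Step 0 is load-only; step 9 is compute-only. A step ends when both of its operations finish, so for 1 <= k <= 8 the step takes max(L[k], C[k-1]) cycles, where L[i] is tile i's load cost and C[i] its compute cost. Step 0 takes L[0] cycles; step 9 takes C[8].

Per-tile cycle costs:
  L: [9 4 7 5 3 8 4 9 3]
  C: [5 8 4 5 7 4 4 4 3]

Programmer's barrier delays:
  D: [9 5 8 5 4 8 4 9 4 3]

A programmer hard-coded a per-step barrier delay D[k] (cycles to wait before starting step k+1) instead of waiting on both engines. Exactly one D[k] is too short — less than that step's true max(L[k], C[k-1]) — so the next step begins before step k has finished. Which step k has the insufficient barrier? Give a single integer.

k=0 barrier L[0]=9→9c, D[0]=9 ok
k=1 barrier max(L[1]=4,C[0]=5)→5c, D[1]=5 ok
k=2 barrier max(L[2]=7,C[1]=8)→8c, D[2]=8 ok
k=3 barrier max(L[3]=5,C[2]=4)→5c, D[3]=5 ok
k=4 barrier max(L[4]=3,C[3]=5)→5c, D[4]=4 SHORT
k=5 barrier max(L[5]=8,C[4]=7)→8c, D[5]=8 ok
k=6 barrier max(L[6]=4,C[5]=4)→4c, D[6]=4 ok
k=7 barrier max(L[7]=9,C[6]=4)→9c, D[7]=9 ok
k=8 barrier max(L[8]=3,C[7]=4)→4c, D[8]=4 ok
k=9 barrier C[8]=3→3c, D[9]=3 ok

hazard at step 4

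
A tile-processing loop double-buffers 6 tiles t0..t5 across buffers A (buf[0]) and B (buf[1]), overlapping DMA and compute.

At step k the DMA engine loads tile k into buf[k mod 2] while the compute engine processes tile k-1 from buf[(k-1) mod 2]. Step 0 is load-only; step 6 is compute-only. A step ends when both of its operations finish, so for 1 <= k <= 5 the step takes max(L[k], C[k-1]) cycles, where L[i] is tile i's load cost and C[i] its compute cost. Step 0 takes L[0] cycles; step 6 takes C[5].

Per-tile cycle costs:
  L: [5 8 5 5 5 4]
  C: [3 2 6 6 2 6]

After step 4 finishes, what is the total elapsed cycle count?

k=0 load=t0/5c comp=- wait=5 total=5
k=1 load=t1/8c comp=t0/3c wait=8 total=13
k=2 load=t2/5c comp=t1/2c wait=5 total=18
k=3 load=t3/5c comp=t2/6c wait=6 total=24
k=4 load=t4/5c comp=t3/6c wait=6 total=30
k=5 load=t5/4c comp=t4/2c wait=4 total=34
k=6 load=- comp=t5/6c wait=6 total=40

end_cycle[4] = 30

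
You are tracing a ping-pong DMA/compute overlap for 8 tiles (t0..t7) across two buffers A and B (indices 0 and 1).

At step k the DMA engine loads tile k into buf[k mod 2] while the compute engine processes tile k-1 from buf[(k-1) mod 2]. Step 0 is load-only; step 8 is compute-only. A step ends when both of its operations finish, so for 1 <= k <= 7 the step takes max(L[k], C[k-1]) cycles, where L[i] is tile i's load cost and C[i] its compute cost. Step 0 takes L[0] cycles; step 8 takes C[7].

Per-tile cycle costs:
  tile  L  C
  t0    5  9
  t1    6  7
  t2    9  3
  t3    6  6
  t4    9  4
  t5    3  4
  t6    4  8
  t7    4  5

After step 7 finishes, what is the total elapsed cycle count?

[0] DMA t0→A (5c) ∥ CU idle ⇒ 5c, clock 5
[1] DMA t1→B (6c) ∥ CU A:t0 (9c) ⇒ 9c, clock 14
[2] DMA t2→A (9c) ∥ CU B:t1 (7c) ⇒ 9c, clock 23
[3] DMA t3→B (6c) ∥ CU A:t2 (3c) ⇒ 6c, clock 29
[4] DMA t4→A (9c) ∥ CU B:t3 (6c) ⇒ 9c, clock 38
[5] DMA t5→B (3c) ∥ CU A:t4 (4c) ⇒ 4c, clock 42
[6] DMA t6→A (4c) ∥ CU B:t5 (4c) ⇒ 4c, clock 46
[7] DMA t7→B (4c) ∥ CU A:t6 (8c) ⇒ 8c, clock 54
[8] DMA idle ∥ CU B:t7 (5c) ⇒ 5c, clock 59

end_cycle[7] = 54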